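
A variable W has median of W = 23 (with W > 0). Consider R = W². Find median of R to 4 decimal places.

median of R = 529

W² is monotone on this domain, so median of R = square(23) = 529.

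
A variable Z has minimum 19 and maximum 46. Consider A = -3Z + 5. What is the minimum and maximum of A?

a = -3 < 0, so order reverses: min(A) = a·max(Z)+b = (-3)·46 + 5 = -133; max(A) = a·min(Z)+b = (-3)·19 + 5 = -52.

min(A) = -133, max(A) = -52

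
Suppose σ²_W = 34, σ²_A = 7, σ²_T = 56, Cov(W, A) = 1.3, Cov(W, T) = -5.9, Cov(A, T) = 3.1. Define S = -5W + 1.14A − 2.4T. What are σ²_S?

σ²_S = a²·σ²_W + b²·σ²_A + c²·σ²_T + 2ab·Cov(W, A) + 2ac·Cov(W, T) + 2bc·Cov(A, T), with a = -5, b = 1.14, c = -2.4.
= 850 + 9.0972 + 322.56 + (-14.82) + (-141.6) + (-16.9632)
= 1008.274.

σ²_S = 1008.274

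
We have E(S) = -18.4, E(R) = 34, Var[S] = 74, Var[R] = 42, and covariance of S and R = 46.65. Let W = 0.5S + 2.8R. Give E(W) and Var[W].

E(W) = 86, Var[W] = 478.4

E(W) = 0.5·E(S) + 2.8·E(R) = 0.5·(-18.4) + 2.8·34 = 86.
Var[W] = a²·Var[S] + b²·Var[R] + 2ab·covariance of S and R with a = 0.5, b = 2.8.
= 0.5²·74 + 2.8²·42 + 2·0.5·2.8·46.65
= 18.5 + 329.28 + 130.62 = 478.4.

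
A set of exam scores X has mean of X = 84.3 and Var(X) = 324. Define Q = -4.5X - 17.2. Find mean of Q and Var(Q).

Q = -4.5X - 17.2 is linear with a = -4.5, b = -17.2.
mean of Q = a·mean of X + b = (-4.5)·84.3 + (-17.2) = -396.55.
Var(Q) = a²·Var(X) = (-4.5)²·324 = 6561 (the additive constant -17.2 does not affect variance).

mean of Q = -396.55, Var(Q) = 6561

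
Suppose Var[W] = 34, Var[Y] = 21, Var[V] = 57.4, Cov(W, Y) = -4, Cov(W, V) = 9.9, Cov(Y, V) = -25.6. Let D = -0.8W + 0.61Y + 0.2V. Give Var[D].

Var[D] = 26.3597

Var[D] = a²·Var[W] + b²·Var[Y] + c²·Var[V] + 2ab·Cov(W, Y) + 2ac·Cov(W, V) + 2bc·Cov(Y, V), with a = -0.8, b = 0.61, c = 0.2.
= 21.76 + 7.8141 + 2.296 + 3.904 + (-3.168) + (-6.2464)
= 26.3597.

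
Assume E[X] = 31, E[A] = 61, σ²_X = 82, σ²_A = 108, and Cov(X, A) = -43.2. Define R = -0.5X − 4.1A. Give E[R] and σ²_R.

E[R] = (-0.5)·E[X] + (-4.1)·E[A] = (-0.5)·31 + (-4.1)·61 = -265.6.
σ²_R = a²·σ²_X + b²·σ²_A + 2ab·Cov(X, A) with a = -0.5, b = -4.1.
= (-0.5)²·82 + (-4.1)²·108 + 2·(-0.5)·(-4.1)·(-43.2)
= 20.5 + 1815.48 + (-177.12) = 1658.86.

E[R] = -265.6, σ²_R = 1658.86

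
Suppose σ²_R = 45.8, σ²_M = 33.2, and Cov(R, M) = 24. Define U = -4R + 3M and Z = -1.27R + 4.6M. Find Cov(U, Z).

By bilinearity, Cov(U, Z) = ac·σ²_R + bd·σ²_M + (ad+bc)·Cov(R, M), with a=-4, b=3, c=-1.27, d=4.6.
ac·σ²_R = (-4)·(-1.27)·45.8 = 232.664
bd·σ²_M = 3·4.6·33.2 = 458.16
(ad+bc)·Cov(R, M) = (-22.21)·24 = -533.04
Cov(U, Z) = 232.664 + 458.16 + (-533.04) = 157.784.

Cov(U, Z) = 157.784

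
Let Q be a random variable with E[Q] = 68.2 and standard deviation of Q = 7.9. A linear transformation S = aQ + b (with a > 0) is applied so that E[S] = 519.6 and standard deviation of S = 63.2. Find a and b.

a = 8, b = -26

standard deviation of S = a·standard deviation of Q (a > 0), so a = 63.2/7.9 = 8.
E[S] = a·E[Q] + b, so b = 519.6 − 8·68.2 = -26.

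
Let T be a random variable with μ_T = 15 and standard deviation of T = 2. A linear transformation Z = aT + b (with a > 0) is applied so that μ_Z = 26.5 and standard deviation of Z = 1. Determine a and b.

a = 0.5, b = 19

standard deviation of Z = a·standard deviation of T (a > 0), so a = 1/2 = 0.5.
μ_Z = a·μ_T + b, so b = 26.5 − 0.5·15 = 19.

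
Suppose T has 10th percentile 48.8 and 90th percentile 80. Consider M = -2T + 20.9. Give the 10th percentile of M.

Since a = -2 < 0 the transformation is decreasing, reversing order: the 10th percentile of M corresponds to the 90th percentile of T.
So P_{10}(M) = a·P_{90}(T) + b = (-2)·80 + 20.9 = -139.1.

10th percentile of M = -139.1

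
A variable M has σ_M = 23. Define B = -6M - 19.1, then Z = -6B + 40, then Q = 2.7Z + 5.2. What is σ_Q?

σ_B = |-6|·23 = 138.
σ_Z = |-6|·138 = 828.
σ_Q = |2.7|·828 = 2235.6.

σ_Q = 2235.6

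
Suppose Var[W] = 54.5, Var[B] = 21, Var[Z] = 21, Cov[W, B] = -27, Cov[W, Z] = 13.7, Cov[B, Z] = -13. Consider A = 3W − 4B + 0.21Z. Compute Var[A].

Var[A] = 1514.5281

Var[A] = a²·Var[W] + b²·Var[B] + c²·Var[Z] + 2ab·Cov[W, B] + 2ac·Cov[W, Z] + 2bc·Cov[B, Z], with a = 3, b = -4, c = 0.21.
= 490.5 + 336 + 0.9261 + 648 + 17.262 + 21.84
= 1514.5281.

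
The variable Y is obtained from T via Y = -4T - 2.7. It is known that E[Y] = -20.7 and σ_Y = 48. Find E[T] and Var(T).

E[T] = 4.5, Var(T) = 144

From Y = -4T - 2.7: E[Y] = a·E[T] + b, so E[T] = (E[Y] − b)/a = (-20.7 − (-2.7))/(-4) = 4.5.
Var(Y) = 48² = 2304.
Var(Y) = a²·Var(T), so Var(T) = 2304/(-4)² = 144.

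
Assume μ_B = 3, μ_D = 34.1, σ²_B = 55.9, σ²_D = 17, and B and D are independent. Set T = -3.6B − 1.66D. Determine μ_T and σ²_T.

μ_T = -67.406, σ²_T = 771.3092

μ_T = (-3.6)·μ_B + (-1.66)·μ_D = (-3.6)·3 + (-1.66)·34.1 = -67.406.
σ²_T = a²·σ²_B + b²·σ²_D + 2ab·Cov(B, D) with a = -3.6, b = -1.66.
Independence gives Cov(B, D) = 0.
= (-3.6)²·55.9 + (-1.66)²·17 + 2·(-3.6)·(-1.66)·0
= 724.464 + 46.8452 + 0 = 771.3092.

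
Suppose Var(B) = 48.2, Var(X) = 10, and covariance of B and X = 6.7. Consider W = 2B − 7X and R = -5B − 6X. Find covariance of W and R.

By bilinearity, covariance of W and R = ac·Var(B) + bd·Var(X) + (ad+bc)·covariance of B and X, with a=2, b=-7, c=-5, d=-6.
ac·Var(B) = 2·(-5)·48.2 = -482
bd·Var(X) = (-7)·(-6)·10 = 420
(ad+bc)·covariance of B and X = (23)·6.7 = 154.1
covariance of W and R = -482 + 420 + 154.1 = 92.1.

covariance of W and R = 92.1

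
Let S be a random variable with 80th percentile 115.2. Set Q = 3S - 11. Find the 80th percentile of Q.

Since a = 3 > 0 the transformation is increasing, so the 80th percentile of Q = a·(P_{80} of S) + b = 3·115.2 + (-11) = 334.6.

80th percentile of Q = 334.6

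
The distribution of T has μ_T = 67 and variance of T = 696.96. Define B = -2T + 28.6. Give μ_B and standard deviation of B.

μ_B = -105.4, standard deviation of B = 52.8

B = -2T + 28.6 is linear with a = -2, b = 28.6.
μ_B = a·μ_T + b = (-2)·67 + 28.6 = -105.4.
standard deviation of T = √696.96 = 26.4.
standard deviation of B = |a|·standard deviation of T = |-2|·26.4 = 52.8.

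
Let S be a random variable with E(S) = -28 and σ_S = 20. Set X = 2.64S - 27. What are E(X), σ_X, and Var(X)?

X = 2.64S - 27 is linear with a = 2.64, b = -27.
E(X) = a·E(S) + b = 2.64·(-28) + (-27) = -100.92.
σ_X = |a|·σ_S = |2.64|·20 = 52.8.
Var(S) = 20² = 400.
Var(X) = a²·Var(S) = 2.64²·400 = 2787.84 (the additive constant -27 does not affect variance).

E(X) = -100.92, σ_X = 52.8, Var(X) = 2787.84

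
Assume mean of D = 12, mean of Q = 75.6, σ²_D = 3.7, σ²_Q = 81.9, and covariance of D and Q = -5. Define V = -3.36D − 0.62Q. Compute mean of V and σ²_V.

mean of V = -87.192, σ²_V = 52.42188

mean of V = (-3.36)·mean of D + (-0.62)·mean of Q = (-3.36)·12 + (-0.62)·75.6 = -87.192.
σ²_V = a²·σ²_D + b²·σ²_Q + 2ab·covariance of D and Q with a = -3.36, b = -0.62.
= (-3.36)²·3.7 + (-0.62)²·81.9 + 2·(-3.36)·(-0.62)·(-5)
= 41.77152 + 31.48236 + (-20.832) = 52.42188.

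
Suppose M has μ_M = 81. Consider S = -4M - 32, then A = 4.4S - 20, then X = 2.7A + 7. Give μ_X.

μ_X = -4276.28

μ_S = (-4)·81 + (-32) = -356.
μ_A = 4.4·(-356) + (-20) = -1586.4.
μ_X = 2.7·(-1586.4) + 7 = -4276.28.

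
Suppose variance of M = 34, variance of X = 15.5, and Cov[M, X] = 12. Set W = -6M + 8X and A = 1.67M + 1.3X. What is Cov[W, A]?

By bilinearity, Cov[W, A] = ac·variance of M + bd·variance of X + (ad+bc)·Cov[M, X], with a=-6, b=8, c=1.67, d=1.3.
ac·variance of M = (-6)·1.67·34 = -340.68
bd·variance of X = 8·1.3·15.5 = 161.2
(ad+bc)·Cov[M, X] = (5.56)·12 = 66.72
Cov[W, A] = -340.68 + 161.2 + 66.72 = -112.76.

Cov[W, A] = -112.76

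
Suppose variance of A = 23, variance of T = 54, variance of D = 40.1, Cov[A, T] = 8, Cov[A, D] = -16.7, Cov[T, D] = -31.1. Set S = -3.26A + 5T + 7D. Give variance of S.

variance of S = 1883.7228

variance of S = a²·variance of A + b²·variance of T + c²·variance of D + 2ab·Cov[A, T] + 2ac·Cov[A, D] + 2bc·Cov[T, D], with a = -3.26, b = 5, c = 7.
= 244.4348 + 1350 + 1964.9 + (-260.8) + 762.188 + (-2177)
= 1883.7228.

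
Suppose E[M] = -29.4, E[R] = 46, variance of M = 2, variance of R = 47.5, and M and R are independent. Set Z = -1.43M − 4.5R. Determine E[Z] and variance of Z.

E[Z] = (-1.43)·E[M] + (-4.5)·E[R] = (-1.43)·(-29.4) + (-4.5)·46 = -164.958.
variance of Z = a²·variance of M + b²·variance of R + 2ab·Cov[M, R] with a = -1.43, b = -4.5.
Independence gives Cov[M, R] = 0.
= (-1.43)²·2 + (-4.5)²·47.5 + 2·(-1.43)·(-4.5)·0
= 4.0898 + 961.875 + 0 = 965.9648.

E[Z] = -164.958, variance of Z = 965.9648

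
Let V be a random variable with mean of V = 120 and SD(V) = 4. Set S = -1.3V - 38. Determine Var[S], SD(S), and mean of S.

S = -1.3V - 38 is linear with a = -1.3, b = -38.
Var[V] = 4² = 16.
Var[S] = a²·Var[V] = (-1.3)²·16 = 27.04 (the additive constant -38 does not affect variance).
SD(S) = |a|·SD(V) = |-1.3|·4 = 5.2.
mean of S = a·mean of V + b = (-1.3)·120 + (-38) = -194.

Var[S] = 27.04, SD(S) = 5.2, mean of S = -194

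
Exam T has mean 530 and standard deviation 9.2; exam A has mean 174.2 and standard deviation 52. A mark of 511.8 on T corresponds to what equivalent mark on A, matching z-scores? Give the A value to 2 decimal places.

A = 71.33

z = (511.8 − 530)/9.2 ≈ -1.9783.
A = 174.2 + z·52 = 174.2 + (511.8 − 530)·52/9.2 ≈ 71.33.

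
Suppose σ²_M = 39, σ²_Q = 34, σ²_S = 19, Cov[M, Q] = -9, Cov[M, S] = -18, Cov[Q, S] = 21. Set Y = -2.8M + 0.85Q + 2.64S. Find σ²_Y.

σ²_Y = 865.9474

σ²_Y = a²·σ²_M + b²·σ²_Q + c²·σ²_S + 2ab·Cov[M, Q] + 2ac·Cov[M, S] + 2bc·Cov[Q, S], with a = -2.8, b = 0.85, c = 2.64.
= 305.76 + 24.565 + 132.4224 + 42.84 + 266.112 + 94.248
= 865.9474.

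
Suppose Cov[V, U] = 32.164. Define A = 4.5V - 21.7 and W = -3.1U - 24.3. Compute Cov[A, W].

Cov[A, W] = -448.6878

Cov[A, W] = a·c·Cov[V, U] = 4.5·(-3.1)·32.164 = -448.6878. Additive constants drop out.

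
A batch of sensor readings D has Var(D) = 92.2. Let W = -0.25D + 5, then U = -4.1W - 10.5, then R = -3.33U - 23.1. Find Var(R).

Var(W) = (-0.25)²·92.2 = 5.7625.
Var(U) = (-4.1)²·5.7625 = 96.867625.
Var(R) = (-3.33)²·96.867625 = 1074.1554068625.

Var(R) = 1074.1554068625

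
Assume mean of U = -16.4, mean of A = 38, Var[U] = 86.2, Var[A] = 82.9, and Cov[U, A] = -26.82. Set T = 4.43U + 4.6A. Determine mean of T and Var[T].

mean of T = 4.43·mean of U + 4.6·mean of A = 4.43·(-16.4) + 4.6·38 = 102.148.
Var[T] = a²·Var[U] + b²·Var[A] + 2ab·Cov[U, A] with a = 4.43, b = 4.6.
= 4.43²·86.2 + 4.6²·82.9 + 2·4.43·4.6·(-26.82)
= 1691.66638 + 1754.164 + (-1093.07592) = 2352.75446.

mean of T = 102.148, Var[T] = 2352.75446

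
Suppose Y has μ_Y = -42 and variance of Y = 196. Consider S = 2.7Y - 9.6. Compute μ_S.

μ_S = -123

S = 2.7Y - 9.6 is linear with a = 2.7, b = -9.6.
μ_S = a·μ_Y + b = 2.7·(-42) + (-9.6) = -123.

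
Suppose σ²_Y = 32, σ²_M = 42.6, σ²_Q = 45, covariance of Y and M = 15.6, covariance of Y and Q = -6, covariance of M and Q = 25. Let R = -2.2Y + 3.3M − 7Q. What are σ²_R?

σ²_R = a²·σ²_Y + b²·σ²_M + c²·σ²_Q + 2ab·covariance of Y and M + 2ac·covariance of Y and Q + 2bc·covariance of M and Q, with a = -2.2, b = 3.3, c = -7.
= 154.88 + 463.914 + 2205 + (-226.512) + (-184.8) + (-1155)
= 1257.482.

σ²_R = 1257.482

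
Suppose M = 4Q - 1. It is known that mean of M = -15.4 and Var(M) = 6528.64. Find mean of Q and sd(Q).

mean of Q = -3.6, sd(Q) = 20.2

From M = 4Q - 1: mean of M = a·mean of Q + b, so mean of Q = (mean of M − b)/a = (-15.4 − (-1))/4 = -3.6.
sd(M) = √6528.64 = 80.8.
sd(M) = |a|·sd(Q), so sd(Q) = 80.8/|4| = 20.2.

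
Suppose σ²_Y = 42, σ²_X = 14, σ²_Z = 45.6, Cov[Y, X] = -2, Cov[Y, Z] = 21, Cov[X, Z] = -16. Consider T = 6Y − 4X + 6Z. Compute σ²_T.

σ²_T = 5753.6

σ²_T = a²·σ²_Y + b²·σ²_X + c²·σ²_Z + 2ab·Cov[Y, X] + 2ac·Cov[Y, Z] + 2bc·Cov[X, Z], with a = 6, b = -4, c = 6.
= 1512 + 224 + 1641.6 + 96 + 1512 + 768
= 5753.6.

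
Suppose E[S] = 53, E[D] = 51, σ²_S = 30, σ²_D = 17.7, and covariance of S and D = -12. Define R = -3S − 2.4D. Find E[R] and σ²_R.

E[R] = -281.4, σ²_R = 199.152

E[R] = (-3)·E[S] + (-2.4)·E[D] = (-3)·53 + (-2.4)·51 = -281.4.
σ²_R = a²·σ²_S + b²·σ²_D + 2ab·covariance of S and D with a = -3, b = -2.4.
= (-3)²·30 + (-2.4)²·17.7 + 2·(-3)·(-2.4)·(-12)
= 270 + 101.952 + (-172.8) = 199.152.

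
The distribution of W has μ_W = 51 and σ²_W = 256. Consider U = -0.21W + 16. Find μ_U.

μ_U = 5.29

U = -0.21W + 16 is linear with a = -0.21, b = 16.
μ_U = a·μ_W + b = (-0.21)·51 + 16 = 5.29.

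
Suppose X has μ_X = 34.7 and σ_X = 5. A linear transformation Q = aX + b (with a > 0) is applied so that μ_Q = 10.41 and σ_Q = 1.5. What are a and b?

a = 0.3, b = 0

σ_Q = a·σ_X (a > 0), so a = 1.5/5 = 0.3.
μ_Q = a·μ_X + b, so b = 10.41 − 0.3·34.7 = 0.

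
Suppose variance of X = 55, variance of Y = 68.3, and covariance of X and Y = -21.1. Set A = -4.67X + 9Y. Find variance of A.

variance of A = a²·variance of X + b²·variance of Y + 2ab·covariance of X and Y with a = -4.67, b = 9.
= (-4.67)²·55 + 9²·68.3 + 2·(-4.67)·9·(-21.1)
= 1199.4895 + 5532.3 + 1773.666 = 8505.4555.

variance of A = 8505.4555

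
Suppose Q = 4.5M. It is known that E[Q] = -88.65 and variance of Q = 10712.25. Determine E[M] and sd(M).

From Q = 4.5M: E[Q] = a·E[M] + b, so E[M] = (E[Q] − b)/a = (-88.65 − 0)/4.5 = -19.7.
sd(Q) = √10712.25 = 103.5.
sd(Q) = |a|·sd(M), so sd(M) = 103.5/|4.5| = 23.

E[M] = -19.7, sd(M) = 23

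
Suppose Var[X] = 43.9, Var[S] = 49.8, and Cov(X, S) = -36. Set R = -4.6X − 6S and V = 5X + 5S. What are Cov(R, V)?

Cov(R, V) = -595.7

By bilinearity, Cov(R, V) = ac·Var[X] + bd·Var[S] + (ad+bc)·Cov(X, S), with a=-4.6, b=-6, c=5, d=5.
ac·Var[X] = (-4.6)·5·43.9 = -1009.7
bd·Var[S] = (-6)·5·49.8 = -1494
(ad+bc)·Cov(X, S) = (-53)·(-36) = 1908
Cov(R, V) = -1009.7 + (-1494) + 1908 = -595.7.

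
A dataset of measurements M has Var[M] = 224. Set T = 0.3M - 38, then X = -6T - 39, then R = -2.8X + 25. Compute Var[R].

Var[R] = 5689.9584

Var[T] = 0.3²·224 = 20.16.
Var[X] = (-6)²·20.16 = 725.76.
Var[R] = (-2.8)²·725.76 = 5689.9584.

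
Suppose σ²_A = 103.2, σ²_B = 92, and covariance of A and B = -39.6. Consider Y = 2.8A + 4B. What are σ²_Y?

σ²_Y = a²·σ²_A + b²·σ²_B + 2ab·covariance of A and B with a = 2.8, b = 4.
= 2.8²·103.2 + 4²·92 + 2·2.8·4·(-39.6)
= 809.088 + 1472 + (-887.04) = 1394.048.

σ²_Y = 1394.048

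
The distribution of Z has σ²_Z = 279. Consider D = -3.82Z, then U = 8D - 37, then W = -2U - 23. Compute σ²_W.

σ²_W = 1042247.5776

σ²_D = (-3.82)²·279 = 4071.2796.
σ²_U = 8²·4071.2796 = 260561.8944.
σ²_W = (-2)²·260561.8944 = 1042247.5776.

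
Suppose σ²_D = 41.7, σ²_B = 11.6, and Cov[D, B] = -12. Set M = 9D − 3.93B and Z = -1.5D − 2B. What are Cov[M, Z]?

By bilinearity, Cov[M, Z] = ac·σ²_D + bd·σ²_B + (ad+bc)·Cov[D, B], with a=9, b=-3.93, c=-1.5, d=-2.
ac·σ²_D = 9·(-1.5)·41.7 = -562.95
bd·σ²_B = (-3.93)·(-2)·11.6 = 91.176
(ad+bc)·Cov[D, B] = (-12.105)·(-12) = 145.26
Cov[M, Z] = -562.95 + 91.176 + 145.26 = -326.514.

Cov[M, Z] = -326.514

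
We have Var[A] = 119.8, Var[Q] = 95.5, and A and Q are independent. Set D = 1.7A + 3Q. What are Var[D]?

Var[D] = a²·Var[A] + b²·Var[Q] + 2ab·covariance of A and Q with a = 1.7, b = 3.
Independence gives covariance of A and Q = 0.
= 1.7²·119.8 + 3²·95.5 + 2·1.7·3·0
= 346.222 + 859.5 + 0 = 1205.722.

Var[D] = 1205.722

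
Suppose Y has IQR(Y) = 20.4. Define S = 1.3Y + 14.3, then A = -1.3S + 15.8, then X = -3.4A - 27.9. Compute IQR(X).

IQR(X) = 117.2184

IQR(S) = |1.3|·20.4 = 26.52.
IQR(A) = |-1.3|·26.52 = 34.476.
IQR(X) = |-3.4|·34.476 = 117.2184.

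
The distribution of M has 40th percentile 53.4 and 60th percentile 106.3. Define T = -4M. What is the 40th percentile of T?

Since a = -4 < 0 the transformation is decreasing, reversing order: the 40th percentile of T corresponds to the 60th percentile of M.
So P_{40}(T) = a·P_{60}(M) + b = (-4)·106.3 = -425.2.

40th percentile of T = -425.2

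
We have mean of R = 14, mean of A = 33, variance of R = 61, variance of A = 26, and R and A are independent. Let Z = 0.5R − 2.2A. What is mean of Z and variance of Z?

mean of Z = -65.6, variance of Z = 141.09

mean of Z = 0.5·mean of R + (-2.2)·mean of A = 0.5·14 + (-2.2)·33 = -65.6.
variance of Z = a²·variance of R + b²·variance of A + 2ab·Cov(R, A) with a = 0.5, b = -2.2.
Independence gives Cov(R, A) = 0.
= 0.5²·61 + (-2.2)²·26 + 2·0.5·(-2.2)·0
= 15.25 + 125.84 + 0 = 141.09.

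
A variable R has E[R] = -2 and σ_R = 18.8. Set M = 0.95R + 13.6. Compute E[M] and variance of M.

M = 0.95R + 13.6 is linear with a = 0.95, b = 13.6.
E[M] = a·E[R] + b = 0.95·(-2) + 13.6 = 11.7.
variance of R = 18.8² = 353.44.
variance of M = a²·variance of R = 0.95²·353.44 = 318.9796 (the additive constant 13.6 does not affect variance).

E[M] = 11.7, variance of M = 318.9796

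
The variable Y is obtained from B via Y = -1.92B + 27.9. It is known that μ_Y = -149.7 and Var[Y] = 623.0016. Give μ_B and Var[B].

μ_B = 92.5, Var[B] = 169

From Y = -1.92B + 27.9: μ_Y = a·μ_B + b, so μ_B = (μ_Y − b)/a = (-149.7 − 27.9)/(-1.92) = 92.5.
Var[Y] = a²·Var[B], so Var[B] = 623.0016/(-1.92)² = 169.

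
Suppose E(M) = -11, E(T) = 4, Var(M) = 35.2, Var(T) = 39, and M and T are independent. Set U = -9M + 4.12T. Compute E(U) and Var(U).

E(U) = (-9)·E(M) + 4.12·E(T) = (-9)·(-11) + 4.12·4 = 115.48.
Var(U) = a²·Var(M) + b²·Var(T) + 2ab·Cov(M, T) with a = -9, b = 4.12.
Independence gives Cov(M, T) = 0.
= (-9)²·35.2 + 4.12²·39 + 2·(-9)·4.12·0
= 2851.2 + 662.0016 + 0 = 3513.2016.

E(U) = 115.48, Var(U) = 3513.2016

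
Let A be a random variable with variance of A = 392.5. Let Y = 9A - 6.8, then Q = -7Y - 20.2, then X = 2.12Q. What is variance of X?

variance of Y = 9²·392.5 = 31792.5.
variance of Q = (-7)²·31792.5 = 1557832.5.
variance of X = 2.12²·1557832.5 = 7001522.388.

variance of X = 7001522.388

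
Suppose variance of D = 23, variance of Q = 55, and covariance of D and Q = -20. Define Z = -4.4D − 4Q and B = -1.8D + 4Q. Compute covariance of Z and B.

covariance of Z and B = -489.84

By bilinearity, covariance of Z and B = ac·variance of D + bd·variance of Q + (ad+bc)·covariance of D and Q, with a=-4.4, b=-4, c=-1.8, d=4.
ac·variance of D = (-4.4)·(-1.8)·23 = 182.16
bd·variance of Q = (-4)·4·55 = -880
(ad+bc)·covariance of D and Q = (-10.4)·(-20) = 208
covariance of Z and B = 182.16 + (-880) + 208 = -489.84.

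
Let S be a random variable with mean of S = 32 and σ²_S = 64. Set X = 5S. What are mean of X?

X = 5S is linear with a = 5, b = 0.
mean of X = a·mean of S + b = 5·32 = 160.

mean of X = 160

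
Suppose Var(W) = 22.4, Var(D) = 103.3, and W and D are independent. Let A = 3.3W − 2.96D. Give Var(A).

Var(A) = 1149.00928

Var(A) = a²·Var(W) + b²·Var(D) + 2ab·covariance of W and D with a = 3.3, b = -2.96.
Independence gives covariance of W and D = 0.
= 3.3²·22.4 + (-2.96)²·103.3 + 2·3.3·(-2.96)·0
= 243.936 + 905.07328 + 0 = 1149.00928.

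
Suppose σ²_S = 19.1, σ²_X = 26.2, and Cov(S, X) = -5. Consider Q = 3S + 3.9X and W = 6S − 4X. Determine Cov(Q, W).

Cov(Q, W) = -121.92

By bilinearity, Cov(Q, W) = ac·σ²_S + bd·σ²_X + (ad+bc)·Cov(S, X), with a=3, b=3.9, c=6, d=-4.
ac·σ²_S = 3·6·19.1 = 343.8
bd·σ²_X = 3.9·(-4)·26.2 = -408.72
(ad+bc)·Cov(S, X) = (11.4)·(-5) = -57
Cov(Q, W) = 343.8 + (-408.72) + (-57) = -121.92.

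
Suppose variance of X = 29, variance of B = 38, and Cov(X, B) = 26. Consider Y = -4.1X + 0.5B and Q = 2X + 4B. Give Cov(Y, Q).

By bilinearity, Cov(Y, Q) = ac·variance of X + bd·variance of B + (ad+bc)·Cov(X, B), with a=-4.1, b=0.5, c=2, d=4.
ac·variance of X = (-4.1)·2·29 = -237.8
bd·variance of B = 0.5·4·38 = 76
(ad+bc)·Cov(X, B) = (-15.4)·26 = -400.4
Cov(Y, Q) = -237.8 + 76 + (-400.4) = -562.2.

Cov(Y, Q) = -562.2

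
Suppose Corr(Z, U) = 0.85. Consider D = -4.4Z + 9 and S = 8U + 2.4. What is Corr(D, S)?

Corr(D, S) = -0.85

Linear rescalings preserve |correlation|; the slopes -4.4 and 8 have opposite signs, so the correlation flips sign: Corr(D, S) = −Corr(Z, U) = -0.85.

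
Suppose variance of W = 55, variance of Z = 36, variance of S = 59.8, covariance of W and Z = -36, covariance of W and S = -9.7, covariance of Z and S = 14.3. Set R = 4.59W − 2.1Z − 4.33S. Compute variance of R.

variance of R = a²·variance of W + b²·variance of Z + c²·variance of S + 2ab·covariance of W and Z + 2ac·covariance of W and S + 2bc·covariance of Z and S, with a = 4.59, b = -2.1, c = -4.33.
= 1158.7455 + 158.76 + 1121.18422 + 694.008 + 385.56918 + 260.0598
= 3778.3267.

variance of R = 3778.3267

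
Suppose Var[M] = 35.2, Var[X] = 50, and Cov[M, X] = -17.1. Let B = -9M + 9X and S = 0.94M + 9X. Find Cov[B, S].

Cov[B, S] = 4992.642

By bilinearity, Cov[B, S] = ac·Var[M] + bd·Var[X] + (ad+bc)·Cov[M, X], with a=-9, b=9, c=0.94, d=9.
ac·Var[M] = (-9)·0.94·35.2 = -297.792
bd·Var[X] = 9·9·50 = 4050
(ad+bc)·Cov[M, X] = (-72.54)·(-17.1) = 1240.434
Cov[B, S] = -297.792 + 4050 + 1240.434 = 4992.642.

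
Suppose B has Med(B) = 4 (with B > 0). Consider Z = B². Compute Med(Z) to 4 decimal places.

Med(Z) = 16

B² is monotone on this domain, so Med(Z) = square(4) = 16.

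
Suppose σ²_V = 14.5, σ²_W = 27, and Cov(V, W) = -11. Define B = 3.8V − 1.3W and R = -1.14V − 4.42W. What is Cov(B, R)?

By bilinearity, Cov(B, R) = ac·σ²_V + bd·σ²_W + (ad+bc)·Cov(V, W), with a=3.8, b=-1.3, c=-1.14, d=-4.42.
ac·σ²_V = 3.8·(-1.14)·14.5 = -62.814
bd·σ²_W = (-1.3)·(-4.42)·27 = 155.142
(ad+bc)·Cov(V, W) = (-15.314)·(-11) = 168.454
Cov(B, R) = -62.814 + 155.142 + 168.454 = 260.782.

Cov(B, R) = 260.782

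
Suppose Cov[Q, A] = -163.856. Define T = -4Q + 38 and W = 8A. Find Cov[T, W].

Cov[T, W] = 5243.392

Cov[T, W] = a·c·Cov[Q, A] = (-4)·8·(-163.856) = 5243.392. Additive constants drop out.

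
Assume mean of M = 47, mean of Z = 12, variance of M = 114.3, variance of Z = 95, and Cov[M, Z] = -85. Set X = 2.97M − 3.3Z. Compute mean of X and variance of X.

mean of X = 99.99, variance of X = 3708.94887

mean of X = 2.97·mean of M + (-3.3)·mean of Z = 2.97·47 + (-3.3)·12 = 99.99.
variance of X = a²·variance of M + b²·variance of Z + 2ab·Cov[M, Z] with a = 2.97, b = -3.3.
= 2.97²·114.3 + (-3.3)²·95 + 2·2.97·(-3.3)·(-85)
= 1008.22887 + 1034.55 + 1666.17 = 3708.94887.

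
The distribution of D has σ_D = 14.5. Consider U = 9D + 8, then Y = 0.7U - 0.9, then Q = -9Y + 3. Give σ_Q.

σ_Q = 822.15

σ_U = |9|·14.5 = 130.5.
σ_Y = |0.7|·130.5 = 91.35.
σ_Q = |-9|·91.35 = 822.15.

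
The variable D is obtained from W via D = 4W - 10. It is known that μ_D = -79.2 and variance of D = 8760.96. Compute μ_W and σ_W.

From D = 4W - 10: μ_D = a·μ_W + b, so μ_W = (μ_D − b)/a = (-79.2 − (-10))/4 = -17.3.
σ_D = √8760.96 = 93.6.
σ_D = |a|·σ_W, so σ_W = 93.6/|4| = 23.4.

μ_W = -17.3, σ_W = 23.4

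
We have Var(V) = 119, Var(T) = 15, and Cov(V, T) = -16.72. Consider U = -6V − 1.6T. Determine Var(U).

Var(U) = 4001.376

Var(U) = a²·Var(V) + b²·Var(T) + 2ab·Cov(V, T) with a = -6, b = -1.6.
= (-6)²·119 + (-1.6)²·15 + 2·(-6)·(-1.6)·(-16.72)
= 4284 + 38.4 + (-321.024) = 4001.376.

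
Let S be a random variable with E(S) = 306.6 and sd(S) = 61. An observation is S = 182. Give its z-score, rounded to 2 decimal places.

z = -2.04

z = (S − E(S)) / sd(S) = (182 − 306.6) / 61 ≈ -2.04.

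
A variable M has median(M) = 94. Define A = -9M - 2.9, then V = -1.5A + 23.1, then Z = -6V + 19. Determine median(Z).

median(A) = (-9)·94 + (-2.9) = -848.9.
median(V) = (-1.5)·(-848.9) + 23.1 = 1296.45.
median(Z) = (-6)·1296.45 + 19 = -7759.7.

median(Z) = -7759.7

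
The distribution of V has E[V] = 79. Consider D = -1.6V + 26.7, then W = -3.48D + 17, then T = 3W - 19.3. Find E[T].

E[T] = 1072.568

E[D] = (-1.6)·79 + 26.7 = -99.7.
E[W] = (-3.48)·(-99.7) + 17 = 363.956.
E[T] = 3·363.956 + (-19.3) = 1072.568.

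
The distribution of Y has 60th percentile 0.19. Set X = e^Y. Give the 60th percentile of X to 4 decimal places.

e^Y is increasing, so P_{60}(X) = g(P_{60}(Y)) ≈ 1.2092.

60th percentile of X = 1.2092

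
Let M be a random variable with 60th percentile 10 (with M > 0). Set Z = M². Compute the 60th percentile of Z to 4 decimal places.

60th percentile of Z = 100

M² is increasing, so P_{60}(Z) = g(P_{60}(M)) = 100.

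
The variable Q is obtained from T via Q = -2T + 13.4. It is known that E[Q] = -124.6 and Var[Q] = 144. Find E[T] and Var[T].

E[T] = 69, Var[T] = 36

From Q = -2T + 13.4: E[Q] = a·E[T] + b, so E[T] = (E[Q] − b)/a = (-124.6 − 13.4)/(-2) = 69.
Var[Q] = a²·Var[T], so Var[T] = 144/(-2)² = 36.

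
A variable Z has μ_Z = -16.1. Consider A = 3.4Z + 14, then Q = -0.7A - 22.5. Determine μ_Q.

μ_A = 3.4·(-16.1) + 14 = -40.74.
μ_Q = (-0.7)·(-40.74) + (-22.5) = 6.018.

μ_Q = 6.018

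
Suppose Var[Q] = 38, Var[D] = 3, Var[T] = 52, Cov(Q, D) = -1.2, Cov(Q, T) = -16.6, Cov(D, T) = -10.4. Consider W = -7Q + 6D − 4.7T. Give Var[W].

Var[W] = a²·Var[Q] + b²·Var[D] + c²·Var[T] + 2ab·Cov(Q, D) + 2ac·Cov(Q, T) + 2bc·Cov(D, T), with a = -7, b = 6, c = -4.7.
= 1862 + 108 + 1148.68 + 100.8 + (-1092.28) + 586.56
= 2713.76.

Var[W] = 2713.76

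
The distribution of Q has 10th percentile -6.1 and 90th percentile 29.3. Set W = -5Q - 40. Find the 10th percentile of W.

10th percentile of W = -186.5

Since a = -5 < 0 the transformation is decreasing, reversing order: the 10th percentile of W corresponds to the 90th percentile of Q.
So P_{10}(W) = a·P_{90}(Q) + b = (-5)·29.3 + (-40) = -186.5.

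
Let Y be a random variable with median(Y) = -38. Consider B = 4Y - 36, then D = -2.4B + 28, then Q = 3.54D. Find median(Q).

median(B) = 4·(-38) + (-36) = -188.
median(D) = (-2.4)·(-188) + 28 = 479.2.
median(Q) = 3.54·479.2 = 1696.368.

median(Q) = 1696.368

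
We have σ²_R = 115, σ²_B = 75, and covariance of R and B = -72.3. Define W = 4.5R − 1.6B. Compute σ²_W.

σ²_W = 3561.87

σ²_W = a²·σ²_R + b²·σ²_B + 2ab·covariance of R and B with a = 4.5, b = -1.6.
= 4.5²·115 + (-1.6)²·75 + 2·4.5·(-1.6)·(-72.3)
= 2328.75 + 192 + 1041.12 = 3561.87.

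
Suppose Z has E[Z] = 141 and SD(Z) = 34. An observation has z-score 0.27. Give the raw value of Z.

Z = E[Z] + z·SD(Z) = 141 + 0.27·34 = 150.18.

Z = 150.18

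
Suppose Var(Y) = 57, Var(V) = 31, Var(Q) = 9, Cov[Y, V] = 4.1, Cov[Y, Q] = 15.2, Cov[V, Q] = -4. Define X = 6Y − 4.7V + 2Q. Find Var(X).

Var(X) = a²·Var(Y) + b²·Var(V) + c²·Var(Q) + 2ab·Cov[Y, V] + 2ac·Cov[Y, Q] + 2bc·Cov[V, Q], with a = 6, b = -4.7, c = 2.
= 2052 + 684.79 + 36 + (-231.24) + 364.8 + 75.2
= 2981.55.

Var(X) = 2981.55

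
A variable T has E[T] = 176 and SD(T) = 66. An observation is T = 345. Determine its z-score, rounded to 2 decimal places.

z = 2.56

z = (T − E[T]) / SD(T) = (345 − 176) / 66 ≈ 2.56.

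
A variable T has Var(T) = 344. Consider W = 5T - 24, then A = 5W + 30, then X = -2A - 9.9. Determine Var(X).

Var(W) = 5²·344 = 8600.
Var(A) = 5²·8600 = 215000.
Var(X) = (-2)²·215000 = 860000.

Var(X) = 860000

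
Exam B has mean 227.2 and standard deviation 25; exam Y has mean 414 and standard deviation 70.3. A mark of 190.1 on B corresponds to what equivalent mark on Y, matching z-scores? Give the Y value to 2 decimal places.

z = (190.1 − 227.2)/25 = -1.484.
Y = 414 + z·70.3 = 414 + (190.1 − 227.2)·70.3/25 ≈ 309.67.

Y = 309.67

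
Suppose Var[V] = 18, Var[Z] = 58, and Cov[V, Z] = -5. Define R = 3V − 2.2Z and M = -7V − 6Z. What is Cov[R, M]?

By bilinearity, Cov[R, M] = ac·Var[V] + bd·Var[Z] + (ad+bc)·Cov[V, Z], with a=3, b=-2.2, c=-7, d=-6.
ac·Var[V] = 3·(-7)·18 = -378
bd·Var[Z] = (-2.2)·(-6)·58 = 765.6
(ad+bc)·Cov[V, Z] = (-2.6)·(-5) = 13
Cov[R, M] = -378 + 765.6 + 13 = 400.6.

Cov[R, M] = 400.6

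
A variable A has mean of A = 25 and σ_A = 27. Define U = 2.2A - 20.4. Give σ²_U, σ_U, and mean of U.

U = 2.2A - 20.4 is linear with a = 2.2, b = -20.4.
σ²_A = 27² = 729.
σ²_U = a²·σ²_A = 2.2²·729 = 3528.36 (the additive constant -20.4 does not affect variance).
σ_U = |a|·σ_A = |2.2|·27 = 59.4.
mean of U = a·mean of A + b = 2.2·25 + (-20.4) = 34.6.

σ²_U = 3528.36, σ_U = 59.4, mean of U = 34.6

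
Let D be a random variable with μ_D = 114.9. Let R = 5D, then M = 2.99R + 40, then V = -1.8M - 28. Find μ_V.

μ_V = -3191.959

μ_R = 5·114.9 = 574.5.
μ_M = 2.99·574.5 + 40 = 1757.755.
μ_V = (-1.8)·1757.755 + (-28) = -3191.959.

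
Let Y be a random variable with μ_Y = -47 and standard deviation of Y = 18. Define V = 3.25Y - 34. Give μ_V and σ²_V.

V = 3.25Y - 34 is linear with a = 3.25, b = -34.
μ_V = a·μ_Y + b = 3.25·(-47) + (-34) = -186.75.
σ²_Y = 18² = 324.
σ²_V = a²·σ²_Y = 3.25²·324 = 3422.25 (the additive constant -34 does not affect variance).

μ_V = -186.75, σ²_V = 3422.25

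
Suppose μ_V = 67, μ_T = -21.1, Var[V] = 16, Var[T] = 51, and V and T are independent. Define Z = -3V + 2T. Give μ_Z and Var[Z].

μ_Z = -243.2, Var[Z] = 348

μ_Z = (-3)·μ_V + 2·μ_T = (-3)·67 + 2·(-21.1) = -243.2.
Var[Z] = a²·Var[V] + b²·Var[T] + 2ab·Cov[V, T] with a = -3, b = 2.
Independence gives Cov[V, T] = 0.
= (-3)²·16 + 2²·51 + 2·(-3)·2·0
= 144 + 204 + 0 = 348.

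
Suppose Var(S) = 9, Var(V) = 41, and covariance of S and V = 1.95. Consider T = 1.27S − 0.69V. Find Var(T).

Var(T) = 30.61863

Var(T) = a²·Var(S) + b²·Var(V) + 2ab·covariance of S and V with a = 1.27, b = -0.69.
= 1.27²·9 + (-0.69)²·41 + 2·1.27·(-0.69)·1.95
= 14.5161 + 19.5201 + (-3.41757) = 30.61863.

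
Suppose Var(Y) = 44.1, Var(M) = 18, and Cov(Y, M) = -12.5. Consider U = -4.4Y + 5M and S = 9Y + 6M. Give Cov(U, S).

By bilinearity, Cov(U, S) = ac·Var(Y) + bd·Var(M) + (ad+bc)·Cov(Y, M), with a=-4.4, b=5, c=9, d=6.
ac·Var(Y) = (-4.4)·9·44.1 = -1746.36
bd·Var(M) = 5·6·18 = 540
(ad+bc)·Cov(Y, M) = (18.6)·(-12.5) = -232.5
Cov(U, S) = -1746.36 + 540 + (-232.5) = -1438.86.

Cov(U, S) = -1438.86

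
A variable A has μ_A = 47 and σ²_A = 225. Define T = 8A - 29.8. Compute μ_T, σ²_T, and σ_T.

μ_T = 346.2, σ²_T = 14400, σ_T = 120

T = 8A - 29.8 is linear with a = 8, b = -29.8.
μ_T = a·μ_A + b = 8·47 + (-29.8) = 346.2.
σ²_T = a²·σ²_A = 8²·225 = 14400 (the additive constant -29.8 does not affect variance).
σ_A = √225 = 15.
σ_T = |a|·σ_A = |8|·15 = 120.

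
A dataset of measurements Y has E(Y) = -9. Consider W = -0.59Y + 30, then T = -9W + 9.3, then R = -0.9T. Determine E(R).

E(R) = 277.641

E(W) = (-0.59)·(-9) + 30 = 35.31.
E(T) = (-9)·35.31 + 9.3 = -308.49.
E(R) = (-0.9)·(-308.49) = 277.641.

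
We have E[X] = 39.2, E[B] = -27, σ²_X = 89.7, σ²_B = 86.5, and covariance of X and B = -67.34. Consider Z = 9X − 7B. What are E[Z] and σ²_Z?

E[Z] = 9·E[X] + (-7)·E[B] = 9·39.2 + (-7)·(-27) = 541.8.
σ²_Z = a²·σ²_X + b²·σ²_B + 2ab·covariance of X and B with a = 9, b = -7.
= 9²·89.7 + (-7)²·86.5 + 2·9·(-7)·(-67.34)
= 7265.7 + 4238.5 + 8484.84 = 19989.04.

E[Z] = 541.8, σ²_Z = 19989.04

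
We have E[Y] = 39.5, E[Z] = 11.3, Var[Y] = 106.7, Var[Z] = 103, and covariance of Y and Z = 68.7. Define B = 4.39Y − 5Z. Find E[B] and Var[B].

E[B] = 4.39·E[Y] + (-5)·E[Z] = 4.39·39.5 + (-5)·11.3 = 116.905.
Var[B] = a²·Var[Y] + b²·Var[Z] + 2ab·covariance of Y and Z with a = 4.39, b = -5.
= 4.39²·106.7 + (-5)²·103 + 2·4.39·(-5)·68.7
= 2056.33307 + 2575 + (-3015.93) = 1615.40307.

E[B] = 116.905, Var[B] = 1615.40307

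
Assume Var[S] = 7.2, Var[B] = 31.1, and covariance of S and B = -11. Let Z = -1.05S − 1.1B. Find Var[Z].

Var[Z] = a²·Var[S] + b²·Var[B] + 2ab·covariance of S and B with a = -1.05, b = -1.1.
= (-1.05)²·7.2 + (-1.1)²·31.1 + 2·(-1.05)·(-1.1)·(-11)
= 7.938 + 37.631 + (-25.41) = 20.159.

Var[Z] = 20.159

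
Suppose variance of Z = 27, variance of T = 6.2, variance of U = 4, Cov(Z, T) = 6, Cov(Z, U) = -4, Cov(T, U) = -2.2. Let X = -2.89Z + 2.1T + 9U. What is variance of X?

variance of X = 628.9407

variance of X = a²·variance of Z + b²·variance of T + c²·variance of U + 2ab·Cov(Z, T) + 2ac·Cov(Z, U) + 2bc·Cov(T, U), with a = -2.89, b = 2.1, c = 9.
= 225.5067 + 27.342 + 324 + (-72.828) + 208.08 + (-83.16)
= 628.9407.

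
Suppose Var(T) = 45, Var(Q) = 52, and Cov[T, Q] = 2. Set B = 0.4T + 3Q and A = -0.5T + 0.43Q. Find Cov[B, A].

Cov[B, A] = 55.424

By bilinearity, Cov[B, A] = ac·Var(T) + bd·Var(Q) + (ad+bc)·Cov[T, Q], with a=0.4, b=3, c=-0.5, d=0.43.
ac·Var(T) = 0.4·(-0.5)·45 = -9
bd·Var(Q) = 3·0.43·52 = 67.08
(ad+bc)·Cov[T, Q] = (-1.328)·2 = -2.656
Cov[B, A] = -9 + 67.08 + (-2.656) = 55.424.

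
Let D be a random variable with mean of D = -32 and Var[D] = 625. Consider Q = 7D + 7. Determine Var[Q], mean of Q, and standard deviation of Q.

Var[Q] = 30625, mean of Q = -217, standard deviation of Q = 175

Q = 7D + 7 is linear with a = 7, b = 7.
Var[Q] = a²·Var[D] = 7²·625 = 30625 (the additive constant 7 does not affect variance).
mean of Q = a·mean of D + b = 7·(-32) + 7 = -217.
standard deviation of D = √625 = 25.
standard deviation of Q = |a|·standard deviation of D = |7|·25 = 175.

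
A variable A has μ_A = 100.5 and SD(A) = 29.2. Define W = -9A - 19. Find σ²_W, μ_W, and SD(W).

W = -9A - 19 is linear with a = -9, b = -19.
σ²_A = 29.2² = 852.64.
σ²_W = a²·σ²_A = (-9)²·852.64 = 69063.84 (the additive constant -19 does not affect variance).
μ_W = a·μ_A + b = (-9)·100.5 + (-19) = -923.5.
SD(W) = |a|·SD(A) = |-9|·29.2 = 262.8.

σ²_W = 69063.84, μ_W = -923.5, SD(W) = 262.8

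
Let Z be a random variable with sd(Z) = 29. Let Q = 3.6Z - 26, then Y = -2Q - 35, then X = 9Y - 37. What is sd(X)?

sd(X) = 1879.2

sd(Q) = |3.6|·29 = 104.4.
sd(Y) = |-2|·104.4 = 208.8.
sd(X) = |9|·208.8 = 1879.2.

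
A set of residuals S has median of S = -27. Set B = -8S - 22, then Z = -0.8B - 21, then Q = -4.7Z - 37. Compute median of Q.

median of B = (-8)·(-27) + (-22) = 194.
median of Z = (-0.8)·194 + (-21) = -176.2.
median of Q = (-4.7)·(-176.2) + (-37) = 791.14.

median of Q = 791.14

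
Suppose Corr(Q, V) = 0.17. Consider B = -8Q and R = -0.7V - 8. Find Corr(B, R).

Linear rescalings preserve correlation up to sign; here the slopes -8 and -0.7 have the same sign, so Corr(B, R) = Corr(Q, V) = 0.17.

Corr(B, R) = 0.17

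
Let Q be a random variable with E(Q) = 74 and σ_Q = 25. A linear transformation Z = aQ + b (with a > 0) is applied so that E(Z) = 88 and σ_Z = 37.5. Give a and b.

a = 1.5, b = -23

σ_Z = a·σ_Q (a > 0), so a = 37.5/25 = 1.5.
E(Z) = a·E(Q) + b, so b = 88 − 1.5·74 = -23.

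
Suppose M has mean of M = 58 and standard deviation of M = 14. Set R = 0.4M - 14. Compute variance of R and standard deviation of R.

variance of R = 31.36, standard deviation of R = 5.6

R = 0.4M - 14 is linear with a = 0.4, b = -14.
variance of M = 14² = 196.
variance of R = a²·variance of M = 0.4²·196 = 31.36 (the additive constant -14 does not affect variance).
standard deviation of R = |a|·standard deviation of M = |0.4|·14 = 5.6.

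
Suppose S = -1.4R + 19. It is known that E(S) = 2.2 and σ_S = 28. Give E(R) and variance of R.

From S = -1.4R + 19: E(S) = a·E(R) + b, so E(R) = (E(S) − b)/a = (2.2 − 19)/(-1.4) = 12.
variance of S = 28² = 784.
variance of S = a²·variance of R, so variance of R = 784/(-1.4)² = 400.

E(R) = 12, variance of R = 400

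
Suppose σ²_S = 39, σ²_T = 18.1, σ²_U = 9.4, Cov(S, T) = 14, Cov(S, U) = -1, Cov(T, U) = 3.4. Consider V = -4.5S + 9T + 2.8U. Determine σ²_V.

σ²_V = 1392.106

σ²_V = a²·σ²_S + b²·σ²_T + c²·σ²_U + 2ab·Cov(S, T) + 2ac·Cov(S, U) + 2bc·Cov(T, U), with a = -4.5, b = 9, c = 2.8.
= 789.75 + 1466.1 + 73.696 + (-1134) + 25.2 + 171.36
= 1392.106.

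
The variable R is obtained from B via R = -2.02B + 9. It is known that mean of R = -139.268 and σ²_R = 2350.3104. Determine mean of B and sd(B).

From R = -2.02B + 9: mean of R = a·mean of B + b, so mean of B = (mean of R − b)/a = (-139.268 − 9)/(-2.02) = 73.4.
sd(R) = √2350.3104 = 48.48.
sd(R) = |a|·sd(B), so sd(B) = 48.48/|-2.02| = 24.

mean of B = 73.4, sd(B) = 24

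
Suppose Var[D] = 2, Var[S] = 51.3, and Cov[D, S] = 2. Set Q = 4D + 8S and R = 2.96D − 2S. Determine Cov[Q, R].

By bilinearity, Cov[Q, R] = ac·Var[D] + bd·Var[S] + (ad+bc)·Cov[D, S], with a=4, b=8, c=2.96, d=-2.
ac·Var[D] = 4·2.96·2 = 23.68
bd·Var[S] = 8·(-2)·51.3 = -820.8
(ad+bc)·Cov[D, S] = (15.68)·2 = 31.36
Cov[Q, R] = 23.68 + (-820.8) + 31.36 = -765.76.

Cov[Q, R] = -765.76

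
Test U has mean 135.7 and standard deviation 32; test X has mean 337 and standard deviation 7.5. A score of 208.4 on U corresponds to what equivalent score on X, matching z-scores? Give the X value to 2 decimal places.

z = (208.4 − 135.7)/32 ≈ 2.2719.
X = 337 + z·7.5 = 337 + (208.4 − 135.7)·7.5/32 ≈ 354.04.

X = 354.04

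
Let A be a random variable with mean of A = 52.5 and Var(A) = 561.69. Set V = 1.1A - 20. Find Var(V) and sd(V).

Var(V) = 679.6449, sd(V) = 26.07

V = 1.1A - 20 is linear with a = 1.1, b = -20.
Var(V) = a²·Var(A) = 1.1²·561.69 = 679.6449 (the additive constant -20 does not affect variance).
sd(A) = √561.69 = 23.7.
sd(V) = |a|·sd(A) = |1.1|·23.7 = 26.07.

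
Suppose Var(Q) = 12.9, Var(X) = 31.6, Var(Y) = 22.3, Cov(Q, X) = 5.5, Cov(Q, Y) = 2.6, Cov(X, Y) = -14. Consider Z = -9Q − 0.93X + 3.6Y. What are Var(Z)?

Var(Z) = a²·Var(Q) + b²·Var(X) + c²·Var(Y) + 2ab·Cov(Q, X) + 2ac·Cov(Q, Y) + 2bc·Cov(X, Y), with a = -9, b = -0.93, c = 3.6.
= 1044.9 + 27.33084 + 289.008 + 92.07 + (-168.48) + 93.744
= 1378.57284.

Var(Z) = 1378.57284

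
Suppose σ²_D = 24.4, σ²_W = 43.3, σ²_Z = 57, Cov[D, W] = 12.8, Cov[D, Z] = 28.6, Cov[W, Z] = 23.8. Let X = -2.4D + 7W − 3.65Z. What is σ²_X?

σ²_X = 1876.4385

σ²_X = a²·σ²_D + b²·σ²_W + c²·σ²_Z + 2ab·Cov[D, W] + 2ac·Cov[D, Z] + 2bc·Cov[W, Z], with a = -2.4, b = 7, c = -3.65.
= 140.544 + 2121.7 + 759.3825 + (-430.08) + 501.072 + (-1216.18)
= 1876.4385.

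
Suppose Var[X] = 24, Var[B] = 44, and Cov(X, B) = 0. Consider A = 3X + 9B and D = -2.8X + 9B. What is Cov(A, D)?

Cov(A, D) = 3362.4

By bilinearity, Cov(A, D) = ac·Var[X] + bd·Var[B] + (ad+bc)·Cov(X, B), with a=3, b=9, c=-2.8, d=9.
ac·Var[X] = 3·(-2.8)·24 = -201.6
bd·Var[B] = 9·9·44 = 3564
(ad+bc)·Cov(X, B) = (1.8)·0 = 0
Cov(A, D) = -201.6 + 3564 + 0 = 3362.4.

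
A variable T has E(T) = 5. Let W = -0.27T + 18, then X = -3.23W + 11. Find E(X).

E(W) = (-0.27)·5 + 18 = 16.65.
E(X) = (-3.23)·16.65 + 11 = -42.7795.

E(X) = -42.7795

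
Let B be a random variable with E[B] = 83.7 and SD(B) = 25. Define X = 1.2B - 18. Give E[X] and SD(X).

X = 1.2B - 18 is linear with a = 1.2, b = -18.
E[X] = a·E[B] + b = 1.2·83.7 + (-18) = 82.44.
SD(X) = |a|·SD(B) = |1.2|·25 = 30.

E[X] = 82.44, SD(X) = 30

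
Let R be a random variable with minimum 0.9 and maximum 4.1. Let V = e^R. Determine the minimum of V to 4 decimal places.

e^R is increasing on this domain, so min(V) comes from min(R) = 0.9: min(V) = exp(0.9) ≈ 2.4596.

min(V) = 2.4596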